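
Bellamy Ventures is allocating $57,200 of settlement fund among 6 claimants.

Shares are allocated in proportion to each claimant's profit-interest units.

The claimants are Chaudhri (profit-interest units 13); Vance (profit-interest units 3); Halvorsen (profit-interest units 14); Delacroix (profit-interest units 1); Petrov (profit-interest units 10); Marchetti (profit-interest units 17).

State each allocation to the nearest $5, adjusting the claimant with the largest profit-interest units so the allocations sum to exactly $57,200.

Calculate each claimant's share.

Profit-interest units total: 58.
Pro-rata amounts: Chaudhri 13/58 × $57,200 = 12,820.69; Vance 3/58 × $57,200 = 2,958.62; Halvorsen 14/58 × $57,200 = 13,806.90; Delacroix 1/58 × $57,200 = 986.21; Petrov 10/58 × $57,200 = 9,862.07; Marchetti 17/58 × $57,200 = 16,765.52.
Rounded to nearest $5: Chaudhri $12,820; Vance $2,960; Halvorsen $13,805; Delacroix $985; Petrov $9,860; Marchetti $16,765. Sum = $57,195.
Difference $57,200 − $57,195 = +$5 applied to largest profit-interest units (Marchetti): Marchetti becomes $16,770.

Chaudhri: $12,820 · Vance: $2,960 · Halvorsen: $13,805 · Delacroix: $985 · Petrov: $9,860 · Marchetti: $16,770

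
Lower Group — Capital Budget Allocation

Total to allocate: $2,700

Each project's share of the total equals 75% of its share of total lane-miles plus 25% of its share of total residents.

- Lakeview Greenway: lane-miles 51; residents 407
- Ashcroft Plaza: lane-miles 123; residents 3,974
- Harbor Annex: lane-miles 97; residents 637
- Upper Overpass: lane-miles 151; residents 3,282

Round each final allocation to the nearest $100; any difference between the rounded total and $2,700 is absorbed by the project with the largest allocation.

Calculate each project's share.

Lakeview Greenway: $300 | Ashcroft Plaza: $900 | Harbor Annex: $500 | Upper Overpass: $1,000

Lane-miles total 422; residents total 8,300.
Composite weights (75% lane-miles + 25% residents): Lakeview Greenway 0.1029; Ashcroft Plaza 0.3383; Harbor Annex 0.1916; Upper Overpass 0.3672.
Raw shares: Lakeview Greenway 277.83; Ashcroft Plaza 913.41; Harbor Annex 517.27; Upper Overpass 991.49.
Rounded to nearest $100: Lakeview Greenway $300; Ashcroft Plaza $900; Harbor Annex $500; Upper Overpass $1,000. Sum = $2,700.
No rounding difference to absorb.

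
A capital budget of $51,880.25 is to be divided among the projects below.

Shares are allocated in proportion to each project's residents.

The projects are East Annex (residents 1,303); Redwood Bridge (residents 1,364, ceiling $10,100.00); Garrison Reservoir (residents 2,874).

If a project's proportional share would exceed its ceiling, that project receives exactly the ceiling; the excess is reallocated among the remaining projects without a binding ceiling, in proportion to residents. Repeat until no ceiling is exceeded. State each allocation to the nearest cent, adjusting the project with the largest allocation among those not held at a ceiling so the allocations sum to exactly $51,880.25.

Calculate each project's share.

Total residents = 5,541.
Pro-rata shares before constraints: East Annex 12,199.9577; Redwood Bridge 12,771.0993; Garrison Reservoir 26,909.1930.
Cap binds for Redwood Bridge ($10,100.00); residual $41,780.25 reallocated over remaining residents 4,177.
Shares after redistribution: East Annex 13,033.1975 → $13,033.20; Garrison Reservoir 28,747.0525 → $28,747.05.

East Annex: $13,033.20 · Redwood Bridge: $10,100.00 · Garrison Reservoir: $28,747.05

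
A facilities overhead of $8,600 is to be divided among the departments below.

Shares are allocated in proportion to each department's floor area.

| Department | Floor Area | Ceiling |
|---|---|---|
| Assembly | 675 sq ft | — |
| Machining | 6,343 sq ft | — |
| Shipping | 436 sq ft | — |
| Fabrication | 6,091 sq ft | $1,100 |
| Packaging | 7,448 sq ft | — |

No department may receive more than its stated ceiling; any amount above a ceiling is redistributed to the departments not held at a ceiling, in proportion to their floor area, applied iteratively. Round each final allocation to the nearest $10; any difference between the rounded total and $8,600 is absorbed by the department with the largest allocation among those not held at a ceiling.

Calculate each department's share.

Assembly: $340 | Machining: $3,190 | Shipping: $220 | Fabrication: $1,100 | Packaging: $3,750

Sum of floor area: 20,993.
Pro-rata shares before constraints: Assembly 276.52; Machining 2,598.48; Shipping 178.61; Fabrication 2,495.24; Packaging 3,051.15.
Held at cap: Fabrication ($1,100); remaining pool $7,500 reallocated over remaining floor area 14,902.
Shares after redistribution: Assembly 339.72 → $340; Machining 3,192.36 → $3,190; Shipping 219.43 → $220; Packaging 3,748.49 → $3,750.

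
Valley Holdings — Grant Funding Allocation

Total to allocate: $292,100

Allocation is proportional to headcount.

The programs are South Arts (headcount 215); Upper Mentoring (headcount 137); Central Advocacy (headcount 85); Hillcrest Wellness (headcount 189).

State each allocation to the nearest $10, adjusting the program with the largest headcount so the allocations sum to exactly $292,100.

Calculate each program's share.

Combined headcount = 215 + 137 + 85 + 189 = 626.
Proportional shares: South Arts 100,321.88; Upper Mentoring 63,926.04; Central Advocacy 39,662.14; Hillcrest Wellness 88,189.94.
After rounding ($10): South Arts $100,320; Upper Mentoring $63,930; Central Advocacy $39,660; Hillcrest Wellness $88,190. Sum = $292,100.
Rounded total matches; no reconciliation needed.

South Arts: $100,320; Upper Mentoring: $63,930; Central Advocacy: $39,660; Hillcrest Wellness: $88,190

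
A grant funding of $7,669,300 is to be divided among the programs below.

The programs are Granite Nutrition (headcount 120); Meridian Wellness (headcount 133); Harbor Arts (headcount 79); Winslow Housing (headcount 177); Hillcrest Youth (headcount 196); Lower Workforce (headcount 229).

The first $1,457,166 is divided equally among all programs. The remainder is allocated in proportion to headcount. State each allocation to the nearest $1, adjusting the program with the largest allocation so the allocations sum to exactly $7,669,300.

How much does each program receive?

First tranche $1,457,166 split equally: $242,861 each.
Remainder $6,212,134 by headcount (total 934): Granite Nutrition 798,132.85 → $798,133; Meridian Wellness 884,597.24 → $884,597; Harbor Arts 525,437.46 → $525,437; Winslow Housing 1,177,245.95 → $1,177,246; Hillcrest Youth 1,303,616.99 → $1,303,617; Lower Workforce 1,523,103.52 → $1,523,104.
Totals: Granite Nutrition $242,861 + $798,133 = $1,040,994; Meridian Wellness $242,861 + $884,597 = $1,127,458; Harbor Arts $242,861 + $525,437 = $768,298; Winslow Housing $242,861 + $1,177,246 = $1,420,107; Hillcrest Youth $242,861 + $1,303,617 = $1,546,478; Lower Workforce $242,861 + $1,523,104 = $1,765,965.

Granite Nutrition: $1,040,994; Meridian Wellness: $1,127,458; Harbor Arts: $768,298; Winslow Housing: $1,420,107; Hillcrest Youth: $1,546,478; Lower Workforce: $1,765,965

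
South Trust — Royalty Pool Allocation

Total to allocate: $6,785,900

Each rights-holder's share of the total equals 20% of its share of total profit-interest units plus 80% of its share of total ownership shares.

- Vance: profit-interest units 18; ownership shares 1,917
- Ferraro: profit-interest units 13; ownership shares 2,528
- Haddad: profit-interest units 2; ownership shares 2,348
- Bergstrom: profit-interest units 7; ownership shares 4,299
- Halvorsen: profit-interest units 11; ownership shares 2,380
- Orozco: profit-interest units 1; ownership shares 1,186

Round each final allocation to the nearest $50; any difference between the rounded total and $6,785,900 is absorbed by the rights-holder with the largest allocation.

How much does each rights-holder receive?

Totals — profit-interest units 52, ownership shares 14,658.
Composite weights (20% profit-interest units + 80% ownership shares): Vance 0.1739; Ferraro 0.1880; Haddad 0.1358; Bergstrom 0.2616; Halvorsen 0.1722; Orozco 0.0686.
Pro-rata amounts: Vance 1,179,770.99; Ferraro 1,275,562.17; Haddad 921,801.81; Bergstrom 1,774,870.00; Halvorsen 1,168,549.83; Orozco 465,345.21.
After rounding ($50): Vance $1,179,750; Ferraro $1,275,550; Haddad $921,800; Bergstrom $1,774,850; Halvorsen $1,168,550; Orozco $465,350. Sum = $6,785,850.
Difference $6,785,900 − $6,785,850 = +$50 applied to largest allocation (Bergstrom): Bergstrom becomes $1,774,900.

Vance: $1,179,750 · Ferraro: $1,275,550 · Haddad: $921,800 · Bergstrom: $1,774,900 · Halvorsen: $1,168,550 · Orozco: $465,350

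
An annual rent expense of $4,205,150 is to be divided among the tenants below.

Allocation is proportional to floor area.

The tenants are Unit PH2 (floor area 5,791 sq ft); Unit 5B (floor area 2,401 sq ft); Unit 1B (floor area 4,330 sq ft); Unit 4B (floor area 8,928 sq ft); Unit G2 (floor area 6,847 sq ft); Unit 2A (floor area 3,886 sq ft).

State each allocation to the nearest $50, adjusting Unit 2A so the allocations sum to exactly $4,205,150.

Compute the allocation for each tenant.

Combined floor area = 32,183.
Pro-rata amounts: Unit PH2 5,791/32,183 × $4,205,150 = 756,673.51; Unit 5B 2,401/32,183 × $4,205,150 = 313,723.55; Unit 1B 4,330/32,183 × $4,205,150 = 565,773.84; Unit 4B 8,928/32,183 × $4,205,150 = 1,166,565.55; Unit G2 6,847/32,183 × $4,205,150 = 894,654.38; Unit 2A 3,886/32,183 × $4,205,150 = 507,759.16.
At nearest $50: Unit PH2 $756,650; Unit 5B $313,700; Unit 1B $565,750; Unit 4B $1,166,550; Unit G2 $894,650; Unit 2A $507,750. Sum = $4,205,050.
Difference $4,205,150 − $4,205,050 = +$100 applied to Unit 2A: Unit 2A becomes $507,850.

Unit PH2: $756,650 | Unit 5B: $313,700 | Unit 1B: $565,750 | Unit 4B: $1,166,550 | Unit G2: $894,650 | Unit 2A: $507,850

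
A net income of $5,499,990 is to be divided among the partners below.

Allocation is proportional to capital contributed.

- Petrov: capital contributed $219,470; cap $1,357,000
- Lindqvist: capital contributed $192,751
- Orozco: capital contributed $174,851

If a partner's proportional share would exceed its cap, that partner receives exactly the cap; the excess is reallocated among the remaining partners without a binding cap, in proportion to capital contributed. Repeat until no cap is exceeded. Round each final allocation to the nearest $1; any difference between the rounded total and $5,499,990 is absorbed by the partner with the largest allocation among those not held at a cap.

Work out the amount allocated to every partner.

Petrov: $1,357,000 · Lindqvist: $2,172,364 · Orozco: $1,970,626

Total capital contributed = 587,072.
Unconstrained shares: Petrov 2,056,106.93; Lindqvist 1,805,789.70; Orozco 1,638,093.37.
Capped: Petrov ($1,357,000); residual $4,142,990 reallocated over remaining capital contributed 367,602.
Shares after redistribution: Lindqvist 2,172,364.31 → $2,172,364; Orozco 1,970,625.69 → $1,970,626.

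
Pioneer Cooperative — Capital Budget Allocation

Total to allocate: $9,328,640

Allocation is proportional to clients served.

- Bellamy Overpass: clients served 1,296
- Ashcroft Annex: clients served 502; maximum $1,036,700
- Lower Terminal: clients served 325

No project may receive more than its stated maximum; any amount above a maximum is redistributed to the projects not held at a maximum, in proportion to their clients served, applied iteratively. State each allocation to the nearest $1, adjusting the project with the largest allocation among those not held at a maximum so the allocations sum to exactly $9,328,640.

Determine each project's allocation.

Bellamy Overpass: $6,629,460 · Ashcroft Annex: $1,036,700 · Lower Terminal: $1,662,480

Sum of clients served: 2,123.
Unconstrained shares: Bellamy Overpass 5,694,732.66; Ashcroft Annex 2,205,830.09; Lower Terminal 1,428,077.25.
Held at cap: Ashcroft Annex ($1,036,700); balance $8,291,940 reallocated over remaining clients served 1,621.
Shares after redistribution: Bellamy Overpass 6,629,459.74 → $6,629,460; Lower Terminal 1,662,480.26 → $1,662,480.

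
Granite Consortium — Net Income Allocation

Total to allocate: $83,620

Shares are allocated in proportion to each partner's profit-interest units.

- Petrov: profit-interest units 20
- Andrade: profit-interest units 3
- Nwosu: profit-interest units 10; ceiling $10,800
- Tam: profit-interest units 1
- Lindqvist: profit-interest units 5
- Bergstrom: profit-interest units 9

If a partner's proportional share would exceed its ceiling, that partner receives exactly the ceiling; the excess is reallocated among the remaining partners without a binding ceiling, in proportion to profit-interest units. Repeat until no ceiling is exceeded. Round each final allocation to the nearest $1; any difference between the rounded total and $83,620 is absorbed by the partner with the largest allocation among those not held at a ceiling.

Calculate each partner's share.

Total profit-interest units = 48.
Unconstrained shares: Petrov 34,841.67; Andrade 5,226.25; Nwosu 17,420.83; Tam 1,742.08; Lindqvist 8,710.42; Bergstrom 15,678.75.
Capped: Nwosu ($10,800); residual $72,820 reallocated over remaining profit-interest units 38.
Redistributed shares: Petrov 38,326.32 → $38,326; Andrade 5,748.95 → $5,749; Tam 1,916.32 → $1,916; Lindqvist 9,581.58 → $9,582; Bergstrom 17,246.84 → $17,247.

Petrov: $38,326 | Andrade: $5,749 | Nwosu: $10,800 | Tam: $1,916 | Lindqvist: $9,582 | Bergstrom: $17,247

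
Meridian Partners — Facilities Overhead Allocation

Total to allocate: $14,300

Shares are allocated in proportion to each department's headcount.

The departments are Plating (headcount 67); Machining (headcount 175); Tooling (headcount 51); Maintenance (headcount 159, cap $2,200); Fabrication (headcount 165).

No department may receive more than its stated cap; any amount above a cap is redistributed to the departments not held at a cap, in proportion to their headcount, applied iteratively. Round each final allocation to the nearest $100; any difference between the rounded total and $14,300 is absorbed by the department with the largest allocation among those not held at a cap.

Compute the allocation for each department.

Plating: $1,800 | Machining: $4,600 | Tooling: $1,300 | Maintenance: $2,200 | Fabrication: $4,400

Headcount total: 617.
Unconstrained shares: Plating 1,552.84; Machining 4,055.92; Tooling 1,182.01; Maintenance 3,685.09; Fabrication 3,824.15.
Cap binds for Maintenance ($2,200); residual $12,100 reallocated over remaining headcount 458.
Shares after redistribution: Plating 1,770.09 → $1,800; Machining 4,623.36 → $4,600; Tooling 1,347.38 → $1,300; Fabrication 4,359.17 → $4,400.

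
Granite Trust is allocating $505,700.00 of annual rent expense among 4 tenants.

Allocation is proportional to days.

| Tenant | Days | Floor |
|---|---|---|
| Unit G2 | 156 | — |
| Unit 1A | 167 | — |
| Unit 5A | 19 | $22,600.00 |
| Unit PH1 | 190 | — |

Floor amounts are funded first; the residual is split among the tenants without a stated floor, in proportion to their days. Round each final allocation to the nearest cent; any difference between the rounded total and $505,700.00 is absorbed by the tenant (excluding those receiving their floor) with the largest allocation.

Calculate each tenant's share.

Unit G2: $146,907.60; Unit 1A: $157,266.47; Unit 5A: $22,600.00; Unit PH1: $178,925.93

Guaranteed amounts: Unit 5A $22,600.00. Balance $483,100.00.
Balance split over remaining days 513: Unit G2 146,907.6023 → $146,907.60; Unit 1A 157,266.4717 → $157,266.47; Unit PH1 178,925.9259 → $178,925.93.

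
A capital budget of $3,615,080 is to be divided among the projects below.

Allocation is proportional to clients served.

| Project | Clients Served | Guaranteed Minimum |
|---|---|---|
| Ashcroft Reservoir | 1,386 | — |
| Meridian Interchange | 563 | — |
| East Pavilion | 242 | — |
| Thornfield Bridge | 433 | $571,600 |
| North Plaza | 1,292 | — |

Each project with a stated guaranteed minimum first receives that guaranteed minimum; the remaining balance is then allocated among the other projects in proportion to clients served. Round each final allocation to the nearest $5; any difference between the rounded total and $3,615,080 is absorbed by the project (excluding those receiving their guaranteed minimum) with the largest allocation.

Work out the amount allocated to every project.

Ashcroft Reservoir: $1,211,105 · Meridian Interchange: $491,955 · East Pavilion: $211,460 · Thornfield Bridge: $571,600 · North Plaza: $1,128,960

Fund the minimums — Thornfield Bridge $571,600. Remaining pool $3,043,480.
Remaining pool split over remaining clients served 3,483: Ashcroft Reservoir 1,211,100.57 → $1,211,100; Meridian Interchange 491,954.99 → $491,955; East Pavilion 211,462.00 → $211,460; North Plaza 1,128,962.43 → $1,128,960.
Rounding difference +$5 applied to Ashcroft Reservoir → $1,211,105.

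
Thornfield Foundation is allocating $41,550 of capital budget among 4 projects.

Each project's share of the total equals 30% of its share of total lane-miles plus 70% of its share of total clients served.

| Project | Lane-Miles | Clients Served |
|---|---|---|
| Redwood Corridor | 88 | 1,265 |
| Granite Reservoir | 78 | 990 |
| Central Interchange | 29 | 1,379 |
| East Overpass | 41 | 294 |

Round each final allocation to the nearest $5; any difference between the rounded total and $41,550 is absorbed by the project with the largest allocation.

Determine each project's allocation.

Redwood Corridor: $14,015 · Granite Reservoir: $11,450 · Central Interchange: $11,745 · East Overpass: $4,340

Lane-miles total 236; clients served total 3,928.
Combined weights (30% lane-miles + 70% clients served): Redwood Corridor 0.3373; Granite Reservoir 0.2756; Central Interchange 0.2826; East Overpass 0.1045.
Unrounded shares: Redwood Corridor 14,014.70; Granite Reservoir 11,450.27; Central Interchange 11,742.57; East Overpass 4,342.46.
After rounding ($5): Redwood Corridor $14,015; Granite Reservoir $11,450; Central Interchange $11,745; East Overpass $4,340. Sum = $41,550.
Rounded total matches; no reconciliation needed.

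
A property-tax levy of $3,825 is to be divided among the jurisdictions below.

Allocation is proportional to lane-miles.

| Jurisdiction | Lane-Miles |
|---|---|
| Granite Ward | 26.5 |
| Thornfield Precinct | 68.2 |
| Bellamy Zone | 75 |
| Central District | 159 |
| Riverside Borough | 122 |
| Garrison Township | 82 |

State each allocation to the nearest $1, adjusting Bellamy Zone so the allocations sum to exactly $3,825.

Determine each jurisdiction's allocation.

Granite Ward: $190 | Thornfield Precinct: $490 | Bellamy Zone: $538 | Central District: $1,142 | Riverside Borough: $876 | Garrison Township: $589

Total lane-miles = 532.7.
Proportional shares: Granite Ward 26.5/532.7 × $3,825 = 190.28; Thornfield Precinct 68.2/532.7 × $3,825 = 489.70; Bellamy Zone 75/532.7 × $3,825 = 538.53; Central District 159/532.7 × $3,825 = 1,141.68; Riverside Borough 122/532.7 × $3,825 = 876.01; Garrison Township 82/532.7 × $3,825 = 588.79.
Rounded to nearest $1: Granite Ward $190; Thornfield Precinct $490; Bellamy Zone $539; Central District $1,142; Riverside Borough $876; Garrison Township $589. Sum = $3,826.
Difference $3,825 − $3,826 = −$1 applied to Bellamy Zone: Bellamy Zone becomes $538.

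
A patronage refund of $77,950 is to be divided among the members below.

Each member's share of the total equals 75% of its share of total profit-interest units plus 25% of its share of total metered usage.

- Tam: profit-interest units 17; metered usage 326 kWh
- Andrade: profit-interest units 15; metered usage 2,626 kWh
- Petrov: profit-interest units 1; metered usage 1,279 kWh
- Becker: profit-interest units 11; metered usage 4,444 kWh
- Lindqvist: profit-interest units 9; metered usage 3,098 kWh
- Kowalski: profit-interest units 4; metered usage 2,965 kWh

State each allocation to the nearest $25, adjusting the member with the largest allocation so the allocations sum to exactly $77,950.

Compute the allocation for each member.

Tam: $17,875 · Andrade: $18,850 · Petrov: $2,725 · Becker: $17,150 · Lindqvist: $13,325 · Kowalski: $8,025

Totals — profit-interest units 57, metered usage 14,738.
Combined weights (75% profit-interest units + 25% metered usage): Tam 0.2292; Andrade 0.2419; Petrov 0.0349; Becker 0.2201; Lindqvist 0.1710; Kowalski 0.1029.
Proportional shares: Tam 17,867.24; Andrade 18,857.13; Petrov 2,716.83; Becker 17,158.37; Lindqvist 13,327.29; Kowalski 8,023.14.
Rounded to nearest $25: Tam $17,875; Andrade $18,850; Petrov $2,725; Becker $17,150; Lindqvist $13,325; Kowalski $8,025. Sum = $77,950.
Sum already equals the total — no adjustment.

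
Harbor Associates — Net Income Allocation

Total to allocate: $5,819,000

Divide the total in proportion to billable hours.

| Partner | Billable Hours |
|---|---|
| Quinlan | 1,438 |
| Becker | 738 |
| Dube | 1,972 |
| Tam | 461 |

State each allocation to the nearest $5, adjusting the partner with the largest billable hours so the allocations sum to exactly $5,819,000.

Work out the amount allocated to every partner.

Total billable hours = 1,438 + 738 + 1,972 + 461 = 4,609.
Raw shares: Quinlan 1,815,517.90; Becker 931,747.02; Dube 2,489,708.83; Tam 582,026.25.
After rounding ($5): Quinlan $1,815,520; Becker $931,745; Dube $2,489,710; Tam $582,025. Sum = $5,819,000.
Rounded total matches; no reconciliation needed.

Quinlan: $1,815,520; Becker: $931,745; Dube: $2,489,710; Tam: $582,025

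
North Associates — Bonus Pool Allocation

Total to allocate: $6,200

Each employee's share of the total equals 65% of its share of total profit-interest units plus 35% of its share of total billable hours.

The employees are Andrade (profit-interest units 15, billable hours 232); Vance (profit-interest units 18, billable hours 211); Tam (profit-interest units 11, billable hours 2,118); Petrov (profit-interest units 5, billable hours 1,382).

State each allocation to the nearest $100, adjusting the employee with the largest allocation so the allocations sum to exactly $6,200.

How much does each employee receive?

Profit-interest units total 49; billable hours total 3,943.
Combined weights (65% profit-interest units + 35% billable hours): Andrade 0.2196; Vance 0.2575; Tam 0.3339; Petrov 0.1890.
Raw shares: Andrade 1,361.35; Vance 1,596.53; Tam 2,070.32; Petrov 1,171.80.
At nearest $100: Andrade $1,400; Vance $1,600; Tam $2,100; Petrov $1,200. Sum = $6,300.
Difference $6,200 − $6,300 = −$100 applied to largest allocation (Tam): Tam becomes $2,000.

Andrade: $1,400 · Vance: $1,600 · Tam: $2,000 · Petrov: $1,200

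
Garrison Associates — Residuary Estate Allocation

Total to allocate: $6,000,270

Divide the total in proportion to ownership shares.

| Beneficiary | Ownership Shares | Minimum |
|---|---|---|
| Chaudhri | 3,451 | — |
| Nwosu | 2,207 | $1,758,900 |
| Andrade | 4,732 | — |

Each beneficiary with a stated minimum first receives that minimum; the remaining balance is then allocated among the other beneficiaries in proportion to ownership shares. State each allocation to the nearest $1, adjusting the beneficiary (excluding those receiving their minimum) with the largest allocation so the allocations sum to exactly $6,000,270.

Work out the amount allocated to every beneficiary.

Chaudhri: $1,788,704; Nwosu: $1,758,900; Andrade: $2,452,666

Guaranteed amounts: Nwosu $1,758,900. Balance $4,241,370.
Balance split over remaining ownership shares 8,183: Chaudhri 1,788,704.37 → $1,788,704; Andrade 2,452,665.63 → $2,452,666.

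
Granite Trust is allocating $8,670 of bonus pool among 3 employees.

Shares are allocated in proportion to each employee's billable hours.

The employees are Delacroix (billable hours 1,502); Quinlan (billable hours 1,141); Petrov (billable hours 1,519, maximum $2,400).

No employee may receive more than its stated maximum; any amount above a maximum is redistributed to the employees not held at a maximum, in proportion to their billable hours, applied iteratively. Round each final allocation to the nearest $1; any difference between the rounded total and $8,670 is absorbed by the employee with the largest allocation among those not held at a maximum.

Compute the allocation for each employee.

Delacroix: $3,563 · Quinlan: $2,707 · Petrov: $2,400

Combined billable hours = 4,162.
Unconstrained shares: Delacroix 3,128.87; Quinlan 2,376.85; Petrov 3,164.28.
Cap binds for Petrov ($2,400); balance $6,270 reallocated over remaining billable hours 2,643.
Redistributed shares: Delacroix 3,563.20 → $3,563; Quinlan 2,706.80 → $2,707.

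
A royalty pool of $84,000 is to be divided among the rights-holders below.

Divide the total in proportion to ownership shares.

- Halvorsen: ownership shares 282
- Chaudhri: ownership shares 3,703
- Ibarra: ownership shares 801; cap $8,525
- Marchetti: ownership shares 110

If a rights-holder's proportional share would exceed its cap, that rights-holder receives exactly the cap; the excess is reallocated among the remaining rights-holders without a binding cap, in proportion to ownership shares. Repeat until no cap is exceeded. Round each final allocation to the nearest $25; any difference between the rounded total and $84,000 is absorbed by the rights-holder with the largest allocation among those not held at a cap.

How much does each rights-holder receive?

Ownership shares total: 4,896.
Unconstrained shares: Halvorsen 4,838.24; Chaudhri 63,531.86; Ibarra 13,742.65; Marchetti 1,887.25.
Cap binds for Ibarra ($8,525); balance $75,475 reallocated over remaining ownership shares 4,095.
Remaining shares: Halvorsen 5,197.55 → $5,200; Chaudhri 68,250.04 → $68,250; Marchetti 2,027.41 → $2,025.

Halvorsen: $5,200 | Chaudhri: $68,250 | Ibarra: $8,525 | Marchetti: $2,025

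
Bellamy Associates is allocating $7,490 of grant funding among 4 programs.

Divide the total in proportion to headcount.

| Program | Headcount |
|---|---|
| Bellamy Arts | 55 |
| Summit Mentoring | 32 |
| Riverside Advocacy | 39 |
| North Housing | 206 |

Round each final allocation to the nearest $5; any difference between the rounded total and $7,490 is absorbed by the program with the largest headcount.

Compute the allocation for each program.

Combined headcount = 332.
Pro-rata amounts: Bellamy Arts 55/332 × $7,490 = 1,240.81; Summit Mentoring 32/332 × $7,490 = 721.93; Riverside Advocacy 39/332 × $7,490 = 879.85; North Housing 206/332 × $7,490 = 4,647.41.
At nearest $5: Bellamy Arts $1,240; Summit Mentoring $720; Riverside Advocacy $880; North Housing $4,645. Sum = $7,485.
Difference $7,490 − $7,485 = +$5 applied to largest headcount (North Housing): North Housing becomes $4,650.

Bellamy Arts: $1,240 · Summit Mentoring: $720 · Riverside Advocacy: $880 · North Housing: $4,650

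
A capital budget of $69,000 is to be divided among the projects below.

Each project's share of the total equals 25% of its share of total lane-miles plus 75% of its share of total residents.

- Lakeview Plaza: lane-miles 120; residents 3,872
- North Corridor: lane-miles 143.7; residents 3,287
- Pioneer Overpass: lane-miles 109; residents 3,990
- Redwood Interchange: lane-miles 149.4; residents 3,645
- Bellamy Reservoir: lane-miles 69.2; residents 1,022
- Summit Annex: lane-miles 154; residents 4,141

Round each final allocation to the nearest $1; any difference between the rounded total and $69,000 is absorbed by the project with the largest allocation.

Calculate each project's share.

Lakeview Plaza: $12,818; North Corridor: $11,849; Pioneer Overpass: $12,869; Redwood Interchange: $12,910; Bellamy Reservoir: $4,252; Summit Annex: $14,302

Totals — lane-miles 745.3, residents 19,957.
Combined weights (25% lane-miles + 75% residents): Lakeview Plaza 0.1858; North Corridor 0.1717; Pioneer Overpass 0.1865; Redwood Interchange 0.1871; Bellamy Reservoir 0.0616; Summit Annex 0.2073.
Proportional shares: Lakeview Plaza 12,817.79; North Corridor 11,849.38; Pioneer Overpass 12,869.18; Redwood Interchange 12,909.63; Bellamy Reservoir 4,251.76; Summit Annex 14,302.26.
At nearest $1: Lakeview Plaza $12,818; North Corridor $11,849; Pioneer Overpass $12,869; Redwood Interchange $12,910; Bellamy Reservoir $4,252; Summit Annex $14,302. Sum = $69,000.
Sum already equals the total — no adjustment.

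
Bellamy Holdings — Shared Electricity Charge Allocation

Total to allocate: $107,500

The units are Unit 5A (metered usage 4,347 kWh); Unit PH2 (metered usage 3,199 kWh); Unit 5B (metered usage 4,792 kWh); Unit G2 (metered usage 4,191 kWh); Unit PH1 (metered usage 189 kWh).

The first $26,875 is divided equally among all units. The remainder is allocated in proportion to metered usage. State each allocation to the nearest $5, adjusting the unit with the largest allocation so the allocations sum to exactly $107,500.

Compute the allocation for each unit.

First tranche $26,875 split equally: $5,375 each.
Remainder $80,625 by metered usage (total 16,718): Unit 5A 20,964.04 → $20,965; Unit PH2 15,427.65 → $15,430; Unit 5B 23,110.12 → $23,110; Unit G2 20,211.71 → $20,210; Unit PH1 911.48 → $910.
Totals: Unit 5A $5,375 + $20,965 = $26,340; Unit PH2 $5,375 + $15,430 = $20,805; Unit 5B $5,375 + $23,110 = $28,485; Unit G2 $5,375 + $20,210 = $25,585; Unit PH1 $5,375 + $910 = $6,285.

Unit 5A: $26,340 | Unit PH2: $20,805 | Unit 5B: $28,485 | Unit G2: $25,585 | Unit PH1: $6,285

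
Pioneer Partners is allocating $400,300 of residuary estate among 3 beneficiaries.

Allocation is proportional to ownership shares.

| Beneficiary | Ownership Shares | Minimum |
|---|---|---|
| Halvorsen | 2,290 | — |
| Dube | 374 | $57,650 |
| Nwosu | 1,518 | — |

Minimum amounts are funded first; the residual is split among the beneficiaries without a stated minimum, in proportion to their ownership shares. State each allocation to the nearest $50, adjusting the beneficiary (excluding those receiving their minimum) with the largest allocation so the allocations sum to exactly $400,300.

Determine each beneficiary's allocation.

Guaranteed amounts: Dube $57,650. Balance $342,650.
Balance split over remaining ownership shares 3,808: Halvorsen 206,057.90 → $206,050; Nwosu 136,592.10 → $136,600.

Halvorsen: $206,050; Dube: $57,650; Nwosu: $136,600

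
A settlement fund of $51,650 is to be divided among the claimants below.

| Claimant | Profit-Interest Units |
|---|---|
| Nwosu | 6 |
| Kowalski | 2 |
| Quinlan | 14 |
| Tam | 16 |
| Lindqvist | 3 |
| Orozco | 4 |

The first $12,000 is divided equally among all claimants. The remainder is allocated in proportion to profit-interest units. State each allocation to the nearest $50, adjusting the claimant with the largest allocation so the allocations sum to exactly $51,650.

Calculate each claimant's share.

First tranche $12,000 split equally: $2,000 each.
Remainder $39,650 by profit-interest units (total 45): Nwosu 5,286.67 → $5,300; Kowalski 1,762.22 → $1,750; Quinlan 12,335.56 → $12,350; Tam 14,097.78 → $14,100; Lindqvist 2,643.33 → $2,650; Orozco 3,524.44 → $3,500.
Totals: Nwosu $2,000 + $5,300 = $7,300; Kowalski $2,000 + $1,750 = $3,750; Quinlan $2,000 + $12,350 = $14,350; Tam $2,000 + $14,100 = $16,100; Lindqvist $2,000 + $2,650 = $4,650; Orozco $2,000 + $3,500 = $5,500.

Nwosu: $7,300 | Kowalski: $3,750 | Quinlan: $14,350 | Tam: $16,100 | Lindqvist: $4,650 | Orozco: $5,500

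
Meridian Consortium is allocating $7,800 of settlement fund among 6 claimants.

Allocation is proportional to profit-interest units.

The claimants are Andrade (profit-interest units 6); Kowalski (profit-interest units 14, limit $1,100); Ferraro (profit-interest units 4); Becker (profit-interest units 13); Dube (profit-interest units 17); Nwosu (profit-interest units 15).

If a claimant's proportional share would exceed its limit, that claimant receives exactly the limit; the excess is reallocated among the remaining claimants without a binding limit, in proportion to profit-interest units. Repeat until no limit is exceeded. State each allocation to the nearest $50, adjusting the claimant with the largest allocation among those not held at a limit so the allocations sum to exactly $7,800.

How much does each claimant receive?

Total profit-interest units = 69.
Proportional shares (ignoring caps): Andrade 678.26; Kowalski 1,582.61; Ferraro 452.17; Becker 1,469.57; Dube 1,921.74; Nwosu 1,695.65.
Cap binds for Kowalski ($1,100); residual $6,700 reallocated over remaining profit-interest units 55.
Shares after redistribution: Andrade 730.91 → $750; Ferraro 487.27 → $500; Becker 1,583.64 → $1,600; Dube 2,070.91 → $2,050; Nwosu 1,827.27 → $1,850.
Rounding difference −$50 applied to Dube → $2,000.

Andrade: $750 | Kowalski: $1,100 | Ferraro: $500 | Becker: $1,600 | Dube: $2,000 | Nwosu: $1,850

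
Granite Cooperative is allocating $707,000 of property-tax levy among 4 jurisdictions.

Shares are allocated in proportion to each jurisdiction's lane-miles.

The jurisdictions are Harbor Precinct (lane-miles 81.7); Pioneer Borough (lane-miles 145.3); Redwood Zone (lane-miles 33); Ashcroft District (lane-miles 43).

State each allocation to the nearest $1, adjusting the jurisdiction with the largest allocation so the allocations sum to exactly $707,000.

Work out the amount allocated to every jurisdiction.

Lane-miles total: 303.
Pro-rata amounts: Harbor Precinct 81.7/303 × $707,000 = 190,633.33; Pioneer Borough 145.3/303 × $707,000 = 339,033.33; Redwood Zone 33/303 × $707,000 = 77,000.00; Ashcroft District 43/303 × $707,000 = 100,333.33.
Rounded to nearest $1: Harbor Precinct $190,633; Pioneer Borough $339,033; Redwood Zone $77,000; Ashcroft District $100,333. Sum = $706,999.
Difference $707,000 − $706,999 = +$1 applied to largest allocation (Pioneer Borough): Pioneer Borough becomes $339,034.

Harbor Precinct: $190,633 | Pioneer Borough: $339,034 | Redwood Zone: $77,000 | Ashcroft District: $100,333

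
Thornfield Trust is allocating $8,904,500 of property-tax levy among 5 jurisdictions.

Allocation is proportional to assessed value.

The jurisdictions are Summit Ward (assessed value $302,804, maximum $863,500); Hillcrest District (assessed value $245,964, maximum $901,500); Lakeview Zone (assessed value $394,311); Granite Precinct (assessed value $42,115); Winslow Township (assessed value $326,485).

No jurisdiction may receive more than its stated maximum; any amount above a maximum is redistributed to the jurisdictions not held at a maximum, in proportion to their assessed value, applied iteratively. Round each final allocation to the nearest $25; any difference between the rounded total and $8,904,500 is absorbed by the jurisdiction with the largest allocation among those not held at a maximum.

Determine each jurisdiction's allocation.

Combined assessed value = 1,311,679.
Proportional shares (ignoring caps): Summit Ward 2,055,623.53; Hillcrest District 1,669,757.95; Lakeview Zone 2,676,830.46; Granite Precinct 285,903.04; Winslow Township 2,216,385.02.
Held at cap: Summit Ward ($863,500), Hillcrest District ($901,500); remaining pool $7,139,500 reallocated over remaining assessed value 762,911.
Remaining shares: Lakeview Zone 3,690,054.78 → $3,690,050; Granite Precinct 394,122.04 → $394,125; Winslow Township 3,055,323.17 → $3,055,325.

Summit Ward: $863,500; Hillcrest District: $901,500; Lakeview Zone: $3,690,050; Granite Precinct: $394,125; Winslow Township: $3,055,325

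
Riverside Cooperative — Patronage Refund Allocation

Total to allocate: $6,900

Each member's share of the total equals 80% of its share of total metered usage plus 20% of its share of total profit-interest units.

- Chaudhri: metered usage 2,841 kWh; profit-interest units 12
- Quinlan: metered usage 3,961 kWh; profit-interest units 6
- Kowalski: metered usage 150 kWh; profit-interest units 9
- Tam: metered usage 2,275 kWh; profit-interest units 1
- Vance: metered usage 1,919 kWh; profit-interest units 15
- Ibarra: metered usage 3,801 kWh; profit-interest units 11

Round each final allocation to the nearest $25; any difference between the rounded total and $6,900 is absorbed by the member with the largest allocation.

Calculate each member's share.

Metered usage total 14,947; profit-interest units total 54.
Composite weights (80% metered usage + 20% profit-interest units): Chaudhri 0.1965; Quinlan 0.2342; Kowalski 0.0414; Tam 0.1255; Vance 0.1583; Ibarra 0.2442.
Raw shares: Chaudhri 1,355.86; Quinlan 1,616.15; Kowalski 285.40; Tam 865.72; Vance 1,092.03; Ibarra 1,684.84.
After rounding ($25): Chaudhri $1,350; Quinlan $1,625; Kowalski $275; Tam $875; Vance $1,100; Ibarra $1,675. Sum = $6,900.
Rounded total matches; no reconciliation needed.

Chaudhri: $1,350 · Quinlan: $1,625 · Kowalski: $275 · Tam: $875 · Vance: $1,100 · Ibarra: $1,675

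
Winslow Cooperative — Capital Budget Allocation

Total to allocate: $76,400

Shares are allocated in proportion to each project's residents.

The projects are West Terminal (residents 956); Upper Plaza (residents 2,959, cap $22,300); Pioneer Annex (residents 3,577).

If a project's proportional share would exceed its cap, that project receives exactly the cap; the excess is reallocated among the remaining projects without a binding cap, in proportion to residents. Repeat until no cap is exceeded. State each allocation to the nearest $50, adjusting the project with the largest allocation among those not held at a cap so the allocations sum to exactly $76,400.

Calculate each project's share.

Sum of residents: 7,492.
Pro-rata shares before constraints: West Terminal 9,748.85; Upper Plaza 30,174.53; Pioneer Annex 36,476.62.
Cap binds for Upper Plaza ($22,300); remaining pool $54,100 reallocated over remaining residents 4,533.
Remaining shares: West Terminal 11,409.57 → $11,400; Pioneer Annex 42,690.43 → $42,700.

West Terminal: $11,400 · Upper Plaza: $22,300 · Pioneer Annex: $42,700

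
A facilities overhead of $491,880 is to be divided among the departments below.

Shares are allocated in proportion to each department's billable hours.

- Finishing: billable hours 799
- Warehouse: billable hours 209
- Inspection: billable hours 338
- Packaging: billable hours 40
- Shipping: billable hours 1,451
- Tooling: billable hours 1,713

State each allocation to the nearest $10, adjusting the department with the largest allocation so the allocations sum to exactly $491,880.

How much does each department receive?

Billable hours total: 4,550.
Pro-rata amounts: Finishing 799/4,550 × $491,880 = 86,376.29; Warehouse 209/4,550 × $491,880 = 22,594.05; Inspection 338/4,550 × $491,880 = 36,539.66; Packaging 40/4,550 × $491,880 = 4,324.22; Shipping 1,451/4,550 × $491,880 = 156,861.07; Tooling 1,713/4,550 × $491,880 = 185,184.71.
After rounding ($10): Finishing $86,380; Warehouse $22,590; Inspection $36,540; Packaging $4,320; Shipping $156,860; Tooling $185,180. Sum = $491,870.
Difference $491,880 − $491,870 = +$10 applied to largest allocation (Tooling): Tooling becomes $185,190.

Finishing: $86,380 | Warehouse: $22,590 | Inspection: $36,540 | Packaging: $4,320 | Shipping: $156,860 | Tooling: $185,190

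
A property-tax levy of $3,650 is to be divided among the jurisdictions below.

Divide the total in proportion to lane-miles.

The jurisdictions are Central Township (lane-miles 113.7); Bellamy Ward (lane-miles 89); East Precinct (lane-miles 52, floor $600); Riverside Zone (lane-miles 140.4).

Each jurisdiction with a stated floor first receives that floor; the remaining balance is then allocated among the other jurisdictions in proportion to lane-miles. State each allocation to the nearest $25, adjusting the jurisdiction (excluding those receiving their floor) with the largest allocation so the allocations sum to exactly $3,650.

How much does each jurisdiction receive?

Central Township: $1,000; Bellamy Ward: $800; East Precinct: $600; Riverside Zone: $1,250

Minimums first: East Precinct $600. Residual $3,050.
Residual split over remaining lane-miles 343.1: Central Township 1,010.74 → $1,000; Bellamy Ward 791.17 → $800; Riverside Zone 1,248.09 → $1,250.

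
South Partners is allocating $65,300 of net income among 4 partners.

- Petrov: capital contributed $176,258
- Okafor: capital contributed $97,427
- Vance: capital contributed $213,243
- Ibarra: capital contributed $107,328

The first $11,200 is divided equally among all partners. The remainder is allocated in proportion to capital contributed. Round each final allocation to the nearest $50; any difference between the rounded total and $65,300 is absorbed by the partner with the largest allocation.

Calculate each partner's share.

$11,200 shared equally gives $2,800 per partner.
Remainder $54,100 by capital contributed (total 594,256): Petrov 16,046.21 → $16,050; Okafor 8,869.58 → $8,850; Vance 19,413.26 → $19,400; Ibarra 9,770.95 → $9,750.
Rounding difference +$50 on remainder applied to Vance.
Totals: Petrov $2,800 + $16,050 = $18,850; Okafor $2,800 + $8,850 = $11,650; Vance $2,800 + $19,450 = $22,250; Ibarra $2,800 + $9,750 = $12,550.

Petrov: $18,850 | Okafor: $11,650 | Vance: $22,250 | Ibarra: $12,550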